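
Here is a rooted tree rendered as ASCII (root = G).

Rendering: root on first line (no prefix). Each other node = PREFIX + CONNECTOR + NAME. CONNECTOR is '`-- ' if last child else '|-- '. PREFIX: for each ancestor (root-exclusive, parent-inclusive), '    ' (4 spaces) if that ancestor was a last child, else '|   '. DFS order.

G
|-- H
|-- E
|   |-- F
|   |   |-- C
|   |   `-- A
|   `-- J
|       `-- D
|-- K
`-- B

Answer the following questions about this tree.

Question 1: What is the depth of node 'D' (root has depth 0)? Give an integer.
Path from root to D: G -> E -> J -> D
Depth = number of edges = 3

Answer: 3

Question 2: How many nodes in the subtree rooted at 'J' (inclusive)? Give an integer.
Subtree rooted at J contains: D, J
Count = 2

Answer: 2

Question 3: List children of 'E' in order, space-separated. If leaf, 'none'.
Answer: F J

Derivation:
Node E's children (from adjacency): F, J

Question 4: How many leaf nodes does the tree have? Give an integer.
Answer: 6

Derivation:
Leaves (nodes with no children): A, B, C, D, H, K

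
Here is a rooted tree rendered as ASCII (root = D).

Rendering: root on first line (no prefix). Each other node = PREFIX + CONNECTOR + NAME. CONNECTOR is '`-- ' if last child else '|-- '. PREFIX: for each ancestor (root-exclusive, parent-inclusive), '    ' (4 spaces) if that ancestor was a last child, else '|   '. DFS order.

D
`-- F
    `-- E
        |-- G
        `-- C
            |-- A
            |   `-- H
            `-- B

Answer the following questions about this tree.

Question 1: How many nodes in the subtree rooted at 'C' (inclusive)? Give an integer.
Subtree rooted at C contains: A, B, C, H
Count = 4

Answer: 4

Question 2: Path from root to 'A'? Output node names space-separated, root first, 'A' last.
Walk down from root: D -> F -> E -> C -> A

Answer: D F E C A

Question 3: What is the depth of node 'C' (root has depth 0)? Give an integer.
Answer: 3

Derivation:
Path from root to C: D -> F -> E -> C
Depth = number of edges = 3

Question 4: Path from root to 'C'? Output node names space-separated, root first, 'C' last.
Answer: D F E C

Derivation:
Walk down from root: D -> F -> E -> C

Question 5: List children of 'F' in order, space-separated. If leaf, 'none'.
Answer: E

Derivation:
Node F's children (from adjacency): E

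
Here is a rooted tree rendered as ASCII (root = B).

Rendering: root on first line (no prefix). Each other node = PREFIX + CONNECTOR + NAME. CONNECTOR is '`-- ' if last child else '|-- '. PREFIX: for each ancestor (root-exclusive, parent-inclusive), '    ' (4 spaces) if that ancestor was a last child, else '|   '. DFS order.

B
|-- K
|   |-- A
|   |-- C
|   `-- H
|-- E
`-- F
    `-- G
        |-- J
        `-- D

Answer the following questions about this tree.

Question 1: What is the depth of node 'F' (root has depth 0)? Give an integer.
Path from root to F: B -> F
Depth = number of edges = 1

Answer: 1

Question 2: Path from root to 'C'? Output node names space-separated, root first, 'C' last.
Answer: B K C

Derivation:
Walk down from root: B -> K -> C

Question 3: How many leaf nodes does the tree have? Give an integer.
Leaves (nodes with no children): A, C, D, E, H, J

Answer: 6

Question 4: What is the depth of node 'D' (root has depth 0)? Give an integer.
Answer: 3

Derivation:
Path from root to D: B -> F -> G -> D
Depth = number of edges = 3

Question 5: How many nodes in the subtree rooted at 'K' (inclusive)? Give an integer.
Answer: 4

Derivation:
Subtree rooted at K contains: A, C, H, K
Count = 4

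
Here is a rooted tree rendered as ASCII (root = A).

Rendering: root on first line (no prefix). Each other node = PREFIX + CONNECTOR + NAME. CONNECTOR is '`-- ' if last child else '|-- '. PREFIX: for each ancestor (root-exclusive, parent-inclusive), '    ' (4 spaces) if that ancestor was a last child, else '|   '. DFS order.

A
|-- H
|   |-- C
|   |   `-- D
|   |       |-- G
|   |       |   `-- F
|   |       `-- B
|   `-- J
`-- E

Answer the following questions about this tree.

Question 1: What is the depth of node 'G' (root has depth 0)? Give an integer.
Answer: 4

Derivation:
Path from root to G: A -> H -> C -> D -> G
Depth = number of edges = 4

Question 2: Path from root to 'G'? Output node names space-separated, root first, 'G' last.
Walk down from root: A -> H -> C -> D -> G

Answer: A H C D G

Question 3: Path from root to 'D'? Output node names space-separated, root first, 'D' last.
Walk down from root: A -> H -> C -> D

Answer: A H C D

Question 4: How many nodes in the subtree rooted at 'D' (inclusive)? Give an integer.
Subtree rooted at D contains: B, D, F, G
Count = 4

Answer: 4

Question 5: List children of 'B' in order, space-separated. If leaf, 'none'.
Node B's children (from adjacency): (leaf)

Answer: none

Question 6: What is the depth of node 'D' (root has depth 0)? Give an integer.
Path from root to D: A -> H -> C -> D
Depth = number of edges = 3

Answer: 3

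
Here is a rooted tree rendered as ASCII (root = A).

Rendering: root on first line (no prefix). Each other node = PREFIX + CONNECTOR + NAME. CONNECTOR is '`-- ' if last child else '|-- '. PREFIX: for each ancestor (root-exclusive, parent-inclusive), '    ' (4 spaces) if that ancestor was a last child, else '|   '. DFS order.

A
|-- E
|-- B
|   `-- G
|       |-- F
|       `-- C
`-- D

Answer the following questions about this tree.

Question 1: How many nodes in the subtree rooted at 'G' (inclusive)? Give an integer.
Subtree rooted at G contains: C, F, G
Count = 3

Answer: 3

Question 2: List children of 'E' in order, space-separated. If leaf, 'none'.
Answer: none

Derivation:
Node E's children (from adjacency): (leaf)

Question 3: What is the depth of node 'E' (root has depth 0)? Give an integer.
Answer: 1

Derivation:
Path from root to E: A -> E
Depth = number of edges = 1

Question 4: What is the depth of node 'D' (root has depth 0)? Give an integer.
Answer: 1

Derivation:
Path from root to D: A -> D
Depth = number of edges = 1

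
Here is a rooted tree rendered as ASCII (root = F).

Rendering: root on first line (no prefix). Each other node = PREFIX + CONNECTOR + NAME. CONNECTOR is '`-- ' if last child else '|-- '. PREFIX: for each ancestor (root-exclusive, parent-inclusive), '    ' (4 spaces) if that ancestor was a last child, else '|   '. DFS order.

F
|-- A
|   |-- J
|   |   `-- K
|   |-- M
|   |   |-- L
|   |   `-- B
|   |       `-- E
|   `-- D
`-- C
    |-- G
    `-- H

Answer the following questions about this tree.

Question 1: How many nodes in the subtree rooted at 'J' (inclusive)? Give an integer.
Subtree rooted at J contains: J, K
Count = 2

Answer: 2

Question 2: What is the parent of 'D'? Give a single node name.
Scan adjacency: D appears as child of A

Answer: A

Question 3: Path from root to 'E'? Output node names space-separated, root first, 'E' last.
Answer: F A M B E

Derivation:
Walk down from root: F -> A -> M -> B -> E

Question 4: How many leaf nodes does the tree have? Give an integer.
Leaves (nodes with no children): D, E, G, H, K, L

Answer: 6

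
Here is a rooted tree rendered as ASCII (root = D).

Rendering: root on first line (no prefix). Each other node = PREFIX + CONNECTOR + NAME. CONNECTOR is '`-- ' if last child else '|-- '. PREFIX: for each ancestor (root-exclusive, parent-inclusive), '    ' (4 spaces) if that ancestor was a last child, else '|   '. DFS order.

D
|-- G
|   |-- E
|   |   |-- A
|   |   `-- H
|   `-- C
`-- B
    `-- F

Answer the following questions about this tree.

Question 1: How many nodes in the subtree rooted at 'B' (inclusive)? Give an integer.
Answer: 2

Derivation:
Subtree rooted at B contains: B, F
Count = 2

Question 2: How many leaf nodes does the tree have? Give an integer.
Leaves (nodes with no children): A, C, F, H

Answer: 4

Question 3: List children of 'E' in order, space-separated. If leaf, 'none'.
Node E's children (from adjacency): A, H

Answer: A H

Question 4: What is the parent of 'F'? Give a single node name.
Scan adjacency: F appears as child of B

Answer: B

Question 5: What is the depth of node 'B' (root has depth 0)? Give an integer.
Path from root to B: D -> B
Depth = number of edges = 1

Answer: 1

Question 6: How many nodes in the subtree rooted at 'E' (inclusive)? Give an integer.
Answer: 3

Derivation:
Subtree rooted at E contains: A, E, H
Count = 3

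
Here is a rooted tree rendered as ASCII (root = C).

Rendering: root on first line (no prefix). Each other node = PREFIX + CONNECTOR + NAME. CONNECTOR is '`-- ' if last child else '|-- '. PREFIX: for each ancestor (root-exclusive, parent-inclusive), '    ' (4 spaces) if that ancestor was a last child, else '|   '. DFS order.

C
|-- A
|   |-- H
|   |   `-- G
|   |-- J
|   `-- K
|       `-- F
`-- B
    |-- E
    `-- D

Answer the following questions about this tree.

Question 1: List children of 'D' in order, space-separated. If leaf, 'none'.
Answer: none

Derivation:
Node D's children (from adjacency): (leaf)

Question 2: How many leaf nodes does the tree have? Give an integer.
Leaves (nodes with no children): D, E, F, G, J

Answer: 5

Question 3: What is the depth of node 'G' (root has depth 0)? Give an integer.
Path from root to G: C -> A -> H -> G
Depth = number of edges = 3

Answer: 3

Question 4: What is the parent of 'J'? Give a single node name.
Scan adjacency: J appears as child of A

Answer: A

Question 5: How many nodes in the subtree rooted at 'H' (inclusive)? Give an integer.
Answer: 2

Derivation:
Subtree rooted at H contains: G, H
Count = 2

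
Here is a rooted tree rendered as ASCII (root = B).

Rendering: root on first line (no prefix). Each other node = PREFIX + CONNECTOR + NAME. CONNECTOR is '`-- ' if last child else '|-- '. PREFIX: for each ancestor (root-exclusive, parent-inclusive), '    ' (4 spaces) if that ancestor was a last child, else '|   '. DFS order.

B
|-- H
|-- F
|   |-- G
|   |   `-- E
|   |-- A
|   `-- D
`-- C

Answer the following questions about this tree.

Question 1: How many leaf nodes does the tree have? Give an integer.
Leaves (nodes with no children): A, C, D, E, H

Answer: 5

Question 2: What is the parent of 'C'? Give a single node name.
Scan adjacency: C appears as child of B

Answer: B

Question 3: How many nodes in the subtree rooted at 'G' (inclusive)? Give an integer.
Subtree rooted at G contains: E, G
Count = 2

Answer: 2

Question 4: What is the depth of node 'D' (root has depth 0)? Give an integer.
Answer: 2

Derivation:
Path from root to D: B -> F -> D
Depth = number of edges = 2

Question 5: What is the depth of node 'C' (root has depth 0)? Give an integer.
Answer: 1

Derivation:
Path from root to C: B -> C
Depth = number of edges = 1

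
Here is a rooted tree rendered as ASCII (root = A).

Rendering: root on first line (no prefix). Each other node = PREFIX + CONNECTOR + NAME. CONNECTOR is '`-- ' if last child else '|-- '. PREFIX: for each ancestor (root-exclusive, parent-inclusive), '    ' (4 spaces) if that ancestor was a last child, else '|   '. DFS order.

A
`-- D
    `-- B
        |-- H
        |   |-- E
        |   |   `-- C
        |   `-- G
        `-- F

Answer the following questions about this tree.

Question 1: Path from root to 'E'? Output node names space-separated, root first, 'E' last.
Answer: A D B H E

Derivation:
Walk down from root: A -> D -> B -> H -> E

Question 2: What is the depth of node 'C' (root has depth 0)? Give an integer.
Path from root to C: A -> D -> B -> H -> E -> C
Depth = number of edges = 5

Answer: 5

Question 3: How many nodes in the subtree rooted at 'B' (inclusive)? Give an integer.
Subtree rooted at B contains: B, C, E, F, G, H
Count = 6

Answer: 6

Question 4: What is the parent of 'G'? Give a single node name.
Scan adjacency: G appears as child of H

Answer: H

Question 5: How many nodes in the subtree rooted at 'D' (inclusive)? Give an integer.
Answer: 7

Derivation:
Subtree rooted at D contains: B, C, D, E, F, G, H
Count = 7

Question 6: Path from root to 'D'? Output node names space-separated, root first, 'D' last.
Answer: A D

Derivation:
Walk down from root: A -> D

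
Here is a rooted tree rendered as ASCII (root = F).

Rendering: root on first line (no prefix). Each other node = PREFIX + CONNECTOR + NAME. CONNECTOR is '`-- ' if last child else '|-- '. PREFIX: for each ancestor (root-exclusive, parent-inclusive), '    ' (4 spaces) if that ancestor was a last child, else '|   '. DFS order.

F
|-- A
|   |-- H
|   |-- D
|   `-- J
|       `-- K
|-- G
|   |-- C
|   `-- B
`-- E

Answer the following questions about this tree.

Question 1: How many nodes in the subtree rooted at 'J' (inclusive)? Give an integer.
Subtree rooted at J contains: J, K
Count = 2

Answer: 2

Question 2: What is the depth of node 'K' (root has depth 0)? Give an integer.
Path from root to K: F -> A -> J -> K
Depth = number of edges = 3

Answer: 3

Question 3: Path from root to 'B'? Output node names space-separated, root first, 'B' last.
Walk down from root: F -> G -> B

Answer: F G B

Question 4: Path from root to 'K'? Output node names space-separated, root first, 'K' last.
Walk down from root: F -> A -> J -> K

Answer: F A J K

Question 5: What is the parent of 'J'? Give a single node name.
Scan adjacency: J appears as child of A

Answer: A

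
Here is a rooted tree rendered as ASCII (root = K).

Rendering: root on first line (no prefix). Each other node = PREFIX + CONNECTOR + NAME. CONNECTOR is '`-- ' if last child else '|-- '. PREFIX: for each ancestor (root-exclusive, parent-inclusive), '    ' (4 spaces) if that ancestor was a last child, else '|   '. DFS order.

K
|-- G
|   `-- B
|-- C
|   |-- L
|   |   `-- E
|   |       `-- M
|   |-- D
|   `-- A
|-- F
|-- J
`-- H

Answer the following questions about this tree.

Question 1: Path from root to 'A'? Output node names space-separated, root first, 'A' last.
Walk down from root: K -> C -> A

Answer: K C A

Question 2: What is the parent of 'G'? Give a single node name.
Scan adjacency: G appears as child of K

Answer: K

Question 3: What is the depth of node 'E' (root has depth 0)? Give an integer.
Path from root to E: K -> C -> L -> E
Depth = number of edges = 3

Answer: 3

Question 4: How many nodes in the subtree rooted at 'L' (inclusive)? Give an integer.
Answer: 3

Derivation:
Subtree rooted at L contains: E, L, M
Count = 3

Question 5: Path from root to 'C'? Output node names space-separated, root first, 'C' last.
Walk down from root: K -> C

Answer: K C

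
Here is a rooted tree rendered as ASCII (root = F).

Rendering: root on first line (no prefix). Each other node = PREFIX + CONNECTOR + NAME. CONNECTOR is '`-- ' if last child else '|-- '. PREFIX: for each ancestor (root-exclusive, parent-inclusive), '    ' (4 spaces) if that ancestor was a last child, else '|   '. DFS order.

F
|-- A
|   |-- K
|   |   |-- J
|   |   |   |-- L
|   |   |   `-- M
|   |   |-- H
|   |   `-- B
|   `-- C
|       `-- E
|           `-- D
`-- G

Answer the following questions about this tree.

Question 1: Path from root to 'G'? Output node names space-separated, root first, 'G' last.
Answer: F G

Derivation:
Walk down from root: F -> G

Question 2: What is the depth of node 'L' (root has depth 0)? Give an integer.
Answer: 4

Derivation:
Path from root to L: F -> A -> K -> J -> L
Depth = number of edges = 4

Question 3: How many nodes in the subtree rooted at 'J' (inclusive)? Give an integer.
Answer: 3

Derivation:
Subtree rooted at J contains: J, L, M
Count = 3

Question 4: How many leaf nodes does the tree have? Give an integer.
Answer: 6

Derivation:
Leaves (nodes with no children): B, D, G, H, L, M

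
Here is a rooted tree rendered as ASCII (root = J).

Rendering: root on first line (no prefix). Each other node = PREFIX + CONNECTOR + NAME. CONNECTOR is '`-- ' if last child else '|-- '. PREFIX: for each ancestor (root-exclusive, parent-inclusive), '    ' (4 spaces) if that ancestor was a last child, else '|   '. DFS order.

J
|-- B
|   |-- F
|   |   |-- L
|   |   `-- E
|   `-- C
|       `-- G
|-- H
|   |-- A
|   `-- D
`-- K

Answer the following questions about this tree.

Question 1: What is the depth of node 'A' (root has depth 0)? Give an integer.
Answer: 2

Derivation:
Path from root to A: J -> H -> A
Depth = number of edges = 2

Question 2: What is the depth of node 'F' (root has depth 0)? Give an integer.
Answer: 2

Derivation:
Path from root to F: J -> B -> F
Depth = number of edges = 2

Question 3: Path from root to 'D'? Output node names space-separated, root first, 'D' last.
Walk down from root: J -> H -> D

Answer: J H D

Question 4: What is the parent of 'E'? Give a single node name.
Answer: F

Derivation:
Scan adjacency: E appears as child of F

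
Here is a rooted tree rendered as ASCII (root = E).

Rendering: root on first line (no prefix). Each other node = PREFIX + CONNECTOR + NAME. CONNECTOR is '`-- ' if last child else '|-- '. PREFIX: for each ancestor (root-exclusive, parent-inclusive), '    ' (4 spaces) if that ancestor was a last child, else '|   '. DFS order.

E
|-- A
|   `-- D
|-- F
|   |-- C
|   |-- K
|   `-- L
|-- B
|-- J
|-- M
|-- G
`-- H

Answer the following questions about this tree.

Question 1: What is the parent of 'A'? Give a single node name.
Scan adjacency: A appears as child of E

Answer: E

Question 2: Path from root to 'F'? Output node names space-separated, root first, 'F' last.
Walk down from root: E -> F

Answer: E F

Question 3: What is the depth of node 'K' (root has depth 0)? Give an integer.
Path from root to K: E -> F -> K
Depth = number of edges = 2

Answer: 2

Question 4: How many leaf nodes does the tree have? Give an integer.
Leaves (nodes with no children): B, C, D, G, H, J, K, L, M

Answer: 9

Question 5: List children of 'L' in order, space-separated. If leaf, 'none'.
Node L's children (from adjacency): (leaf)

Answer: none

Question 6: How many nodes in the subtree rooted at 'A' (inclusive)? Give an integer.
Answer: 2

Derivation:
Subtree rooted at A contains: A, D
Count = 2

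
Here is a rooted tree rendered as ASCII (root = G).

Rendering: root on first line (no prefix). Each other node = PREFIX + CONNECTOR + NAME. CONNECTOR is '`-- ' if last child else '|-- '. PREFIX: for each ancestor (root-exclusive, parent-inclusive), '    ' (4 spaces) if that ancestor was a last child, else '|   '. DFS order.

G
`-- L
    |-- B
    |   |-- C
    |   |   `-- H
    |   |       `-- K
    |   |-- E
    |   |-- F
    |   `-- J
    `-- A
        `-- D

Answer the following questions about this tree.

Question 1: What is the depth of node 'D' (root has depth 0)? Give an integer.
Path from root to D: G -> L -> A -> D
Depth = number of edges = 3

Answer: 3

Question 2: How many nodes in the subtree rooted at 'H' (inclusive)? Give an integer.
Subtree rooted at H contains: H, K
Count = 2

Answer: 2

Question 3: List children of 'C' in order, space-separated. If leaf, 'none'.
Node C's children (from adjacency): H

Answer: H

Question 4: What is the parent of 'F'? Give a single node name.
Answer: B

Derivation:
Scan adjacency: F appears as child of B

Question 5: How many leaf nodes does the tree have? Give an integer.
Answer: 5

Derivation:
Leaves (nodes with no children): D, E, F, J, K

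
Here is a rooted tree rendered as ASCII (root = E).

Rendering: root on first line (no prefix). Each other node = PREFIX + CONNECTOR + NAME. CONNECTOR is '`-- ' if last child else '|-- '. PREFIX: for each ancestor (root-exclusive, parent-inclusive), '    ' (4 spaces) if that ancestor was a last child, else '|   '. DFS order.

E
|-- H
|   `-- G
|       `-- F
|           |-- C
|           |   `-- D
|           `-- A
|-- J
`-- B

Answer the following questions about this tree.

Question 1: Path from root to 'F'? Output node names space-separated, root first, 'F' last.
Walk down from root: E -> H -> G -> F

Answer: E H G F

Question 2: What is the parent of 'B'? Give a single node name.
Answer: E

Derivation:
Scan adjacency: B appears as child of E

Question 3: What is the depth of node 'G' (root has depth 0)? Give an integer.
Path from root to G: E -> H -> G
Depth = number of edges = 2

Answer: 2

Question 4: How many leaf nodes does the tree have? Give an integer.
Answer: 4

Derivation:
Leaves (nodes with no children): A, B, D, J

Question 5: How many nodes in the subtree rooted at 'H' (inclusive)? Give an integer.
Subtree rooted at H contains: A, C, D, F, G, H
Count = 6

Answer: 6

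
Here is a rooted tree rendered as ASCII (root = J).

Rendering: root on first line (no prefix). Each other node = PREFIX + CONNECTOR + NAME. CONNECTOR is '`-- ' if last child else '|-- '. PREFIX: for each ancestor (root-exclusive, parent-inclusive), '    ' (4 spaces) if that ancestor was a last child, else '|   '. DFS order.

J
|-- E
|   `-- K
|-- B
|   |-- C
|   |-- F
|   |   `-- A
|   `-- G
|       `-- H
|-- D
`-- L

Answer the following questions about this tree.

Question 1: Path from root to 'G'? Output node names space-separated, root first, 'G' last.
Answer: J B G

Derivation:
Walk down from root: J -> B -> G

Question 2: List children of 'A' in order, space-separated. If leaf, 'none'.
Answer: none

Derivation:
Node A's children (from adjacency): (leaf)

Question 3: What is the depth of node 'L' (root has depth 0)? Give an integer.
Path from root to L: J -> L
Depth = number of edges = 1

Answer: 1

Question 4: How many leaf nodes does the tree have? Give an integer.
Leaves (nodes with no children): A, C, D, H, K, L

Answer: 6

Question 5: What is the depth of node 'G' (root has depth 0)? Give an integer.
Answer: 2

Derivation:
Path from root to G: J -> B -> G
Depth = number of edges = 2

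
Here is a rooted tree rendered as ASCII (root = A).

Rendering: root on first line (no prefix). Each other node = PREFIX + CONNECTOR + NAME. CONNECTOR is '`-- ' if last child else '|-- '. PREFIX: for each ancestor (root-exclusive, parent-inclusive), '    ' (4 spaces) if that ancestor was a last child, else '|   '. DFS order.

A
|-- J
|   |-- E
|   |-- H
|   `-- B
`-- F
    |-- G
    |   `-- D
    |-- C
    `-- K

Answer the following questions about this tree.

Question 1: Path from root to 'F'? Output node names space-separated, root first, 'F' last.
Answer: A F

Derivation:
Walk down from root: A -> F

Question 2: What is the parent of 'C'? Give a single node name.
Scan adjacency: C appears as child of F

Answer: F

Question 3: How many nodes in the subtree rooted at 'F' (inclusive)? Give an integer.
Subtree rooted at F contains: C, D, F, G, K
Count = 5

Answer: 5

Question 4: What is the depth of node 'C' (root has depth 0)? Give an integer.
Answer: 2

Derivation:
Path from root to C: A -> F -> C
Depth = number of edges = 2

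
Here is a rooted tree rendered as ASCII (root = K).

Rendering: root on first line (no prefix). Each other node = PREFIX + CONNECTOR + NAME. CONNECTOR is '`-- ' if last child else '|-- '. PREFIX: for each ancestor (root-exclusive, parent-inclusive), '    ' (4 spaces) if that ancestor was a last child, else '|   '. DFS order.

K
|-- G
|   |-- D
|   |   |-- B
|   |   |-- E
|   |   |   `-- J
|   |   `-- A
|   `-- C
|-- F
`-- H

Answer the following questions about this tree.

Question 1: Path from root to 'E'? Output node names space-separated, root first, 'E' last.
Answer: K G D E

Derivation:
Walk down from root: K -> G -> D -> E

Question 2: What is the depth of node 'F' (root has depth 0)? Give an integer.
Answer: 1

Derivation:
Path from root to F: K -> F
Depth = number of edges = 1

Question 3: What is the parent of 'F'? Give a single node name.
Scan adjacency: F appears as child of K

Answer: K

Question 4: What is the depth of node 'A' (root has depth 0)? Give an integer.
Answer: 3

Derivation:
Path from root to A: K -> G -> D -> A
Depth = number of edges = 3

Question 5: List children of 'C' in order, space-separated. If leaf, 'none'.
Answer: none

Derivation:
Node C's children (from adjacency): (leaf)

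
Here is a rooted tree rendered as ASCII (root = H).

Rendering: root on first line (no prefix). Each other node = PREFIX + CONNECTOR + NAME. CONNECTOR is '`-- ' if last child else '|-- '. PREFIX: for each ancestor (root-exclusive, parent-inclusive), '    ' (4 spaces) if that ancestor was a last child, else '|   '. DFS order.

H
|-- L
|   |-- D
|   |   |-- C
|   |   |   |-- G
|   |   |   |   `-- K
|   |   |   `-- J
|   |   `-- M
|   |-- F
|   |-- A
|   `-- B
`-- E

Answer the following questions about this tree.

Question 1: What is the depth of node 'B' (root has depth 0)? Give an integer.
Answer: 2

Derivation:
Path from root to B: H -> L -> B
Depth = number of edges = 2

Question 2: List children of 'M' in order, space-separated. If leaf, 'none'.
Answer: none

Derivation:
Node M's children (from adjacency): (leaf)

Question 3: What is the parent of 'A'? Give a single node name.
Scan adjacency: A appears as child of L

Answer: L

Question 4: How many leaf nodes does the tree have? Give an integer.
Answer: 7

Derivation:
Leaves (nodes with no children): A, B, E, F, J, K, M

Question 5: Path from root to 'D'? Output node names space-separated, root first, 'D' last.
Answer: H L D

Derivation:
Walk down from root: H -> L -> D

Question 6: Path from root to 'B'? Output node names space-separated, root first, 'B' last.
Answer: H L B

Derivation:
Walk down from root: H -> L -> B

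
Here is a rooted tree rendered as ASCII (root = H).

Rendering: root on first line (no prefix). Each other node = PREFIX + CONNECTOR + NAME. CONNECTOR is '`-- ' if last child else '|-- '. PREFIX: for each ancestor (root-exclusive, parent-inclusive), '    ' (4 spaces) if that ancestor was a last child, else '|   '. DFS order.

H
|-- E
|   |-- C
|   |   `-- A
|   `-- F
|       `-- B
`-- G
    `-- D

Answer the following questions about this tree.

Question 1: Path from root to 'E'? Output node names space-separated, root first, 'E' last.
Answer: H E

Derivation:
Walk down from root: H -> E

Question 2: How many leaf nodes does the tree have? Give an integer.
Answer: 3

Derivation:
Leaves (nodes with no children): A, B, D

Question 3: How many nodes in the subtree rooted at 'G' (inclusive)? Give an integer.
Answer: 2

Derivation:
Subtree rooted at G contains: D, G
Count = 2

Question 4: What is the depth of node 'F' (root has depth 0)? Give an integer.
Answer: 2

Derivation:
Path from root to F: H -> E -> F
Depth = number of edges = 2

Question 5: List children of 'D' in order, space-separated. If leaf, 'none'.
Node D's children (from adjacency): (leaf)

Answer: none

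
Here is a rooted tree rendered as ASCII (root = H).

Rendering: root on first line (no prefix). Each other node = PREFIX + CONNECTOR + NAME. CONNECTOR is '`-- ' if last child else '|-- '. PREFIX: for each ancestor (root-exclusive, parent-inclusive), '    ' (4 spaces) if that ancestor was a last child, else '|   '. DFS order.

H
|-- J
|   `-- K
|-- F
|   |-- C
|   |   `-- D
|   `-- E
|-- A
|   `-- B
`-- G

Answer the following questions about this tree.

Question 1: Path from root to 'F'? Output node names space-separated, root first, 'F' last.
Answer: H F

Derivation:
Walk down from root: H -> F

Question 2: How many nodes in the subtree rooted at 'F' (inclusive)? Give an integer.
Subtree rooted at F contains: C, D, E, F
Count = 4

Answer: 4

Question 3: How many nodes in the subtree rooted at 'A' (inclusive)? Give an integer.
Answer: 2

Derivation:
Subtree rooted at A contains: A, B
Count = 2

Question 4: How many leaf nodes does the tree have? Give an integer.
Answer: 5

Derivation:
Leaves (nodes with no children): B, D, E, G, K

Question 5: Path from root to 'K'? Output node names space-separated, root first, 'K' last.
Answer: H J K

Derivation:
Walk down from root: H -> J -> K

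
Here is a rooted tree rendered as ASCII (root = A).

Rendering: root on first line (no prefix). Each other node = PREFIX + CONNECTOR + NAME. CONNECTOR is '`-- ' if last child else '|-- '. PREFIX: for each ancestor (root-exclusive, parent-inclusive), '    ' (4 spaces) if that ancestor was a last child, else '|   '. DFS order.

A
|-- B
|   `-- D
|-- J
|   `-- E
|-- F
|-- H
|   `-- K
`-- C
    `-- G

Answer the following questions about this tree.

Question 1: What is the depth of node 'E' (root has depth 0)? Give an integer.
Answer: 2

Derivation:
Path from root to E: A -> J -> E
Depth = number of edges = 2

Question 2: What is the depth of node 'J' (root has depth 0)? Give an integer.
Path from root to J: A -> J
Depth = number of edges = 1

Answer: 1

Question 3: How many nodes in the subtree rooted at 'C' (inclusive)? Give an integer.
Answer: 2

Derivation:
Subtree rooted at C contains: C, G
Count = 2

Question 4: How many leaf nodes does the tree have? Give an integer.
Answer: 5

Derivation:
Leaves (nodes with no children): D, E, F, G, K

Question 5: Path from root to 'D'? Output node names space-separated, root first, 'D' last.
Answer: A B D

Derivation:
Walk down from root: A -> B -> D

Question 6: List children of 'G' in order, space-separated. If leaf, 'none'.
Answer: none

Derivation:
Node G's children (from adjacency): (leaf)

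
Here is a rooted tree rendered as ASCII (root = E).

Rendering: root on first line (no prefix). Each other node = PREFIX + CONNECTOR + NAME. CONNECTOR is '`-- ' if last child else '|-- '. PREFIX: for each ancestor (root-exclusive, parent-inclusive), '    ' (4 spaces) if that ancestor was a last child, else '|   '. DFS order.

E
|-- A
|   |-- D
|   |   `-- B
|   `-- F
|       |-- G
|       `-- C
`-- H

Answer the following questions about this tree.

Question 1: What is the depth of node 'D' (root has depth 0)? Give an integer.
Answer: 2

Derivation:
Path from root to D: E -> A -> D
Depth = number of edges = 2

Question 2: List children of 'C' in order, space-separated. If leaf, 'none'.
Node C's children (from adjacency): (leaf)

Answer: none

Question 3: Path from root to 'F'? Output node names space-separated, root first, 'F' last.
Walk down from root: E -> A -> F

Answer: E A F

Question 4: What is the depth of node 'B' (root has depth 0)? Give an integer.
Path from root to B: E -> A -> D -> B
Depth = number of edges = 3

Answer: 3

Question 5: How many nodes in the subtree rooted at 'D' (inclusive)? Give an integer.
Subtree rooted at D contains: B, D
Count = 2

Answer: 2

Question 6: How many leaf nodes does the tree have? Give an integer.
Answer: 4

Derivation:
Leaves (nodes with no children): B, C, G, H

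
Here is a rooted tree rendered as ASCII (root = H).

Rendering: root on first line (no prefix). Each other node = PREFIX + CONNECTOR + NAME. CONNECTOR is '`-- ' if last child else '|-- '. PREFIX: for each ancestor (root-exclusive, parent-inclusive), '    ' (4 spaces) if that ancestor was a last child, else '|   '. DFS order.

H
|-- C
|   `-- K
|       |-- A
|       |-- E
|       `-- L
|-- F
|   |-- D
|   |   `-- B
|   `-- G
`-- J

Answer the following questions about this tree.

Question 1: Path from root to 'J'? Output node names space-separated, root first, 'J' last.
Walk down from root: H -> J

Answer: H J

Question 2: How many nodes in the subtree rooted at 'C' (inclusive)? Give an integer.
Subtree rooted at C contains: A, C, E, K, L
Count = 5

Answer: 5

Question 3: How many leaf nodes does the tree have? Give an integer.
Answer: 6

Derivation:
Leaves (nodes with no children): A, B, E, G, J, L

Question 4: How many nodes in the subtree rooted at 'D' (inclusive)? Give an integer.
Answer: 2

Derivation:
Subtree rooted at D contains: B, D
Count = 2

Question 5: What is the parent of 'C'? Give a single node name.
Answer: H

Derivation:
Scan adjacency: C appears as child of H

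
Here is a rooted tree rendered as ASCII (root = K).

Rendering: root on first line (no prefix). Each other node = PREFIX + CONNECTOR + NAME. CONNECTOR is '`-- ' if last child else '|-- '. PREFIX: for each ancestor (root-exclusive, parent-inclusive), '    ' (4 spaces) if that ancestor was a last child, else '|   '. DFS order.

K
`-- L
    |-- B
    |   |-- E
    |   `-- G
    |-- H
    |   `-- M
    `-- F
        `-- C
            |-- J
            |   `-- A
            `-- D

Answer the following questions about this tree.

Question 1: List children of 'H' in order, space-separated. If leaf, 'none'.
Answer: M

Derivation:
Node H's children (from adjacency): M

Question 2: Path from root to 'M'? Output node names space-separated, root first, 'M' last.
Walk down from root: K -> L -> H -> M

Answer: K L H M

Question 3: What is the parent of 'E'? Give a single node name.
Scan adjacency: E appears as child of B

Answer: B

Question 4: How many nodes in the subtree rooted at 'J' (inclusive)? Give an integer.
Answer: 2

Derivation:
Subtree rooted at J contains: A, J
Count = 2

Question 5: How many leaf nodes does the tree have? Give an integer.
Answer: 5

Derivation:
Leaves (nodes with no children): A, D, E, G, M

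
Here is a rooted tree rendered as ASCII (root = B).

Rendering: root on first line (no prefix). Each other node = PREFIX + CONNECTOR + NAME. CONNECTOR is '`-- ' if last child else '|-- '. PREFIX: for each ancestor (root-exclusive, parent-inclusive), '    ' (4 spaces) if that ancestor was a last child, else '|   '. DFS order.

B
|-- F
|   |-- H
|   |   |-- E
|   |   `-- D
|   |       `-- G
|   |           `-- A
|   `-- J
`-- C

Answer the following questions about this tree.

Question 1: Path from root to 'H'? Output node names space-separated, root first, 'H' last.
Walk down from root: B -> F -> H

Answer: B F H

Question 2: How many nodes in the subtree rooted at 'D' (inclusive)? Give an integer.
Answer: 3

Derivation:
Subtree rooted at D contains: A, D, G
Count = 3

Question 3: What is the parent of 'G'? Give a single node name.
Answer: D

Derivation:
Scan adjacency: G appears as child of D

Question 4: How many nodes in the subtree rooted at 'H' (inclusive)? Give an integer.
Subtree rooted at H contains: A, D, E, G, H
Count = 5

Answer: 5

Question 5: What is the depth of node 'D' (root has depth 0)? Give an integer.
Answer: 3

Derivation:
Path from root to D: B -> F -> H -> D
Depth = number of edges = 3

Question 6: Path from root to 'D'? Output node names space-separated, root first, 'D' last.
Walk down from root: B -> F -> H -> D

Answer: B F H D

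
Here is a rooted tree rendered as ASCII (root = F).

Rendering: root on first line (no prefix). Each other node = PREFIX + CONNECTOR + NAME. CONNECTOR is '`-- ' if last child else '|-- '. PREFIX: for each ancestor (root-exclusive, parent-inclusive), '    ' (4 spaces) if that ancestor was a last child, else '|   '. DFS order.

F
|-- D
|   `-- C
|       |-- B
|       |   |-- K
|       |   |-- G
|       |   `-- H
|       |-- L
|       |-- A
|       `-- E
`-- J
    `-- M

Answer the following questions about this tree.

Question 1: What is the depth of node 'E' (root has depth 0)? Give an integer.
Answer: 3

Derivation:
Path from root to E: F -> D -> C -> E
Depth = number of edges = 3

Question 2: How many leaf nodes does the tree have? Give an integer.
Leaves (nodes with no children): A, E, G, H, K, L, M

Answer: 7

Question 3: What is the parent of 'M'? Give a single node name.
Scan adjacency: M appears as child of J

Answer: J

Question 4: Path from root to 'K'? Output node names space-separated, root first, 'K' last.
Walk down from root: F -> D -> C -> B -> K

Answer: F D C B K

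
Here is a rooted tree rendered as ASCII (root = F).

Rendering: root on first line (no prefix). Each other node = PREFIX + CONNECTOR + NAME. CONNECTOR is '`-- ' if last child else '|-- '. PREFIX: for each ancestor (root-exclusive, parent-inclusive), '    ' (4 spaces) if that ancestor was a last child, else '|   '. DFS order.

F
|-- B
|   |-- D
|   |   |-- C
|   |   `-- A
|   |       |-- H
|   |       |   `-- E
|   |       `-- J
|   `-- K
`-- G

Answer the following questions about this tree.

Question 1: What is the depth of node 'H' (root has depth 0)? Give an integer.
Answer: 4

Derivation:
Path from root to H: F -> B -> D -> A -> H
Depth = number of edges = 4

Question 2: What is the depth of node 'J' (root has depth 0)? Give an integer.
Path from root to J: F -> B -> D -> A -> J
Depth = number of edges = 4

Answer: 4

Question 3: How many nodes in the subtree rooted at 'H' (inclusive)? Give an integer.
Subtree rooted at H contains: E, H
Count = 2

Answer: 2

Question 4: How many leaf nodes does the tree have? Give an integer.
Answer: 5

Derivation:
Leaves (nodes with no children): C, E, G, J, K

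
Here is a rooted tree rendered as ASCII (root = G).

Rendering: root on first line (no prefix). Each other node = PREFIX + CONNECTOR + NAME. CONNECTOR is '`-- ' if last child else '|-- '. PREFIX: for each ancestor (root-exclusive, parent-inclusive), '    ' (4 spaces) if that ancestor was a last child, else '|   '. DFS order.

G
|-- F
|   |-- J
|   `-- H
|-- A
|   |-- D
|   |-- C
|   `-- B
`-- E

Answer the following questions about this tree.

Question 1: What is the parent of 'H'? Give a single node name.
Answer: F

Derivation:
Scan adjacency: H appears as child of F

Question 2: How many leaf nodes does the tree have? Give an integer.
Answer: 6

Derivation:
Leaves (nodes with no children): B, C, D, E, H, J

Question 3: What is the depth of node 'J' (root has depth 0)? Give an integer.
Answer: 2

Derivation:
Path from root to J: G -> F -> J
Depth = number of edges = 2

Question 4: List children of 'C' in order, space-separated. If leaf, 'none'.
Answer: none

Derivation:
Node C's children (from adjacency): (leaf)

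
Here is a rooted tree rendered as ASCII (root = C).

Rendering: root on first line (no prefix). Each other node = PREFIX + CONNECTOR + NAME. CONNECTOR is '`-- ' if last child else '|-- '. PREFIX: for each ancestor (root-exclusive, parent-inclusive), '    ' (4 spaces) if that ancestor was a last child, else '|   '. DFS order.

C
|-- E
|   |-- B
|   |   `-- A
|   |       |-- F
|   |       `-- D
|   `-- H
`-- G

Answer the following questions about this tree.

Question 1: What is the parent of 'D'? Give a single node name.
Scan adjacency: D appears as child of A

Answer: A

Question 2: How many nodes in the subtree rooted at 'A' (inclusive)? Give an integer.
Subtree rooted at A contains: A, D, F
Count = 3

Answer: 3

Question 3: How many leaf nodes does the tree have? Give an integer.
Answer: 4

Derivation:
Leaves (nodes with no children): D, F, G, H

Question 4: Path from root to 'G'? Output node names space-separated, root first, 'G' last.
Answer: C G

Derivation:
Walk down from root: C -> G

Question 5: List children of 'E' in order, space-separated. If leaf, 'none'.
Node E's children (from adjacency): B, H

Answer: B H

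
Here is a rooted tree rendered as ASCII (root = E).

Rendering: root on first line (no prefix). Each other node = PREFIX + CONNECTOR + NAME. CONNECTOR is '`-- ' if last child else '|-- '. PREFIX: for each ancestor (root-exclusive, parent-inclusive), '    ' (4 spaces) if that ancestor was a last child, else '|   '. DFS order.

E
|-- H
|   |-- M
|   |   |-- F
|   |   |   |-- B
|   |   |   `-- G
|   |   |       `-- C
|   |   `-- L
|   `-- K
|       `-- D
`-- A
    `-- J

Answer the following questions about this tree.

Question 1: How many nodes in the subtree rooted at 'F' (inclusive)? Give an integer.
Answer: 4

Derivation:
Subtree rooted at F contains: B, C, F, G
Count = 4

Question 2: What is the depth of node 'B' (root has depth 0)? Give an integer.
Path from root to B: E -> H -> M -> F -> B
Depth = number of edges = 4

Answer: 4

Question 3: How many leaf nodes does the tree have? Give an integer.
Answer: 5

Derivation:
Leaves (nodes with no children): B, C, D, J, L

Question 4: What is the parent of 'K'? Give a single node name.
Scan adjacency: K appears as child of H

Answer: H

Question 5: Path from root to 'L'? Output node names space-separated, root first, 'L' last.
Walk down from root: E -> H -> M -> L

Answer: E H M L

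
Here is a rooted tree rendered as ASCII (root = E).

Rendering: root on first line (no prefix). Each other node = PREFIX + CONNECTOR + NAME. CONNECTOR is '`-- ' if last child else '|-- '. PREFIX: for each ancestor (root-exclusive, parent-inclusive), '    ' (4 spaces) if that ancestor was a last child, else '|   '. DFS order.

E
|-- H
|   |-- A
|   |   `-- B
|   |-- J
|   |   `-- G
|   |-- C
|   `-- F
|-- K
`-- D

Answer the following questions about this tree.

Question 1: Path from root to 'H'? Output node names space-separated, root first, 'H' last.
Answer: E H

Derivation:
Walk down from root: E -> H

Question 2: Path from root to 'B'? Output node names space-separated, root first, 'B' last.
Walk down from root: E -> H -> A -> B

Answer: E H A B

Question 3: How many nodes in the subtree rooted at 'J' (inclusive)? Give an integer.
Subtree rooted at J contains: G, J
Count = 2

Answer: 2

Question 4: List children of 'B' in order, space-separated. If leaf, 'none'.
Node B's children (from adjacency): (leaf)

Answer: none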